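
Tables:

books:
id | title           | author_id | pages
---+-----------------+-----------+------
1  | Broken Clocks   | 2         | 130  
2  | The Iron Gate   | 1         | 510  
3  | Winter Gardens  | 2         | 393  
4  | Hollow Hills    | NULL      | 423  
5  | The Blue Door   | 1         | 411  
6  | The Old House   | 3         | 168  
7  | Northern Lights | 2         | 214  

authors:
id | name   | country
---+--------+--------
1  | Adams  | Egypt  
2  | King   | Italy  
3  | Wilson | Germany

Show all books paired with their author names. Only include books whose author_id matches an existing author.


INNER JOIN keeps only books rows whose author_id matches an id in authors. Walk through each book:
  - book 1 (Broken Clocks): author_id=2 -> matches King
  - book 2 (The Iron Gate): author_id=1 -> matches Adams
  - book 3 (Winter Gardens): author_id=2 -> matches King
  - book 4 (Hollow Hills): author_id=NULL, no match -> dropped
  - book 5 (The Blue Door): author_id=1 -> matches Adams
  - book 6 (The Old House): author_id=3 -> matches Wilson
  - book 7 (Northern Lights): author_id=2 -> matches King
So 1 of 7 rows is dropped.

SQL:
SELECT a.title, b.name AS author
FROM books a
INNER JOIN authors b ON a.author_id = b.id

Result:
title           | author
----------------+-------
Broken Clocks   | King  
The Iron Gate   | Adams 
Winter Gardens  | King  
The Blue Door   | Adams 
The Old House   | Wilson
Northern Lights | King  


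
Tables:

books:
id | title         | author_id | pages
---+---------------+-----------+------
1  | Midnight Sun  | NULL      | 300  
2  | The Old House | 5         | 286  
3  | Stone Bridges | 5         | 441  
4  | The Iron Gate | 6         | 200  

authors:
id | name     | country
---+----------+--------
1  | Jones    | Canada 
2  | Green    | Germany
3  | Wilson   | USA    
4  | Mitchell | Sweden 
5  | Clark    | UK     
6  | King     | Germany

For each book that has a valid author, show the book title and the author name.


INNER JOIN keeps only books rows whose author_id matches an id in authors. Walk through each book:
  - book 1 (Midnight Sun): author_id=NULL, no match -> dropped
  - book 2 (The Old House): author_id=5 -> matches Clark
  - book 3 (Stone Bridges): author_id=5 -> matches Clark
  - book 4 (The Iron Gate): author_id=6 -> matches King
So 1 of 4 rows is dropped.

SQL:
SELECT a.title, b.name AS author
FROM books a
INNER JOIN authors b ON a.author_id = b.id

Result:
title         | author
--------------+-------
The Old House | Clark 
Stone Bridges | Clark 
The Iron Gate | King  


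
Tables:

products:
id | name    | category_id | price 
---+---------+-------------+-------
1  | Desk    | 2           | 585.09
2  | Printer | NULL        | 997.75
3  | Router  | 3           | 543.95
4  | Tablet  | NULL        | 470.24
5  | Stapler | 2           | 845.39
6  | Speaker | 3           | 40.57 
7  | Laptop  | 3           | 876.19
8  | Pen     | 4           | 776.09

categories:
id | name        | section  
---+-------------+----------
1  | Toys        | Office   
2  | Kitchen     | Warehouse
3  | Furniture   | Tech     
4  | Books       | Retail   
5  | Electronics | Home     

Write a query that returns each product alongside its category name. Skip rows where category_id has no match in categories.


INNER JOIN keeps only products rows whose category_id matches an id in categories. Walk through each product:
  - product 1 (Desk): category_id=2 -> matches Kitchen
  - product 2 (Printer): category_id=NULL, no match -> dropped
  - product 3 (Router): category_id=3 -> matches Furniture
  - product 4 (Tablet): category_id=NULL, no match -> dropped
  - product 5 (Stapler): category_id=2 -> matches Kitchen
  - product 6 (Speaker): category_id=3 -> matches Furniture
  - product 7 (Laptop): category_id=3 -> matches Furniture
  - product 8 (Pen): category_id=4 -> matches Books
So 2 of 8 rows are dropped.

SQL:
SELECT a.name, b.name AS category
FROM products a
INNER JOIN categories b ON a.category_id = b.id

Result:
name    | category 
--------+----------
Desk    | Kitchen  
Router  | Furniture
Stapler | Kitchen  
Speaker | Furniture
Laptop  | Furniture
Pen     | Books    


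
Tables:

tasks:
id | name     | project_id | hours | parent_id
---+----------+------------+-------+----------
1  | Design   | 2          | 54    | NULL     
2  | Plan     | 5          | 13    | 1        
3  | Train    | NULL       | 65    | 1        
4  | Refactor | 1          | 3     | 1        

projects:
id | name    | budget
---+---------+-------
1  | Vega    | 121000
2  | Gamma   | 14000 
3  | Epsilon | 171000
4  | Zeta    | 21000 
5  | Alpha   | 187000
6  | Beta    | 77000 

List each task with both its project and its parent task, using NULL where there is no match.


Two LEFT JOINs from the same base table tasks: one to projects via project_id, one to tasks itself via parent_id. Both are LEFT so every task is preserved.
Match against projects:
  - task 1 (Design): project_id=2 -> matches Gamma
  - task 2 (Plan): project_id=5 -> matches Alpha
  - task 3 (Train): project_id=NULL, no match -> kept with NULL
  - task 4 (Refactor): project_id=1 -> matches Vega
Match against tasks (self):
  - task 1 (Design): parent_id=NULL -> NULL
  - task 2 (Plan): parent_id=1 -> Design
  - task 3 (Train): parent_id=1 -> Design
  - task 4 (Refactor): parent_id=1 -> Design

SQL:
SELECT a.name, b.name AS project, c.name AS parent
FROM tasks a
LEFT JOIN projects b ON a.project_id = b.id
LEFT JOIN tasks c ON a.parent_id = c.id

Result:
name     | project | parent
---------+---------+-------
Design   | Gamma   | NULL  
Plan     | Alpha   | Design
Train    | NULL    | Design
Refactor | Vega    | Design


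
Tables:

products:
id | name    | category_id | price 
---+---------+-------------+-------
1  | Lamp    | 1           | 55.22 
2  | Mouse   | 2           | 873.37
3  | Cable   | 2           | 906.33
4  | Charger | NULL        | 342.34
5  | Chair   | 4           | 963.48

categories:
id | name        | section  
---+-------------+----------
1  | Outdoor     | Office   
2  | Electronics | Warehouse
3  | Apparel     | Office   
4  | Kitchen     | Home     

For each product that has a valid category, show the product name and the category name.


INNER JOIN keeps only products rows whose category_id matches an id in categories. Walk through each product:
  - product 1 (Lamp): category_id=1 -> matches Outdoor
  - product 2 (Mouse): category_id=2 -> matches Electronics
  - product 3 (Cable): category_id=2 -> matches Electronics
  - product 4 (Charger): category_id=NULL, no match -> dropped
  - product 5 (Chair): category_id=4 -> matches Kitchen
So 1 of 5 rows is dropped.

SQL:
SELECT a.name, b.name AS category
FROM products a
INNER JOIN categories b ON a.category_id = b.id

Result:
name  | category   
------+------------
Lamp  | Outdoor    
Mouse | Electronics
Cable | Electronics
Chair | Kitchen    


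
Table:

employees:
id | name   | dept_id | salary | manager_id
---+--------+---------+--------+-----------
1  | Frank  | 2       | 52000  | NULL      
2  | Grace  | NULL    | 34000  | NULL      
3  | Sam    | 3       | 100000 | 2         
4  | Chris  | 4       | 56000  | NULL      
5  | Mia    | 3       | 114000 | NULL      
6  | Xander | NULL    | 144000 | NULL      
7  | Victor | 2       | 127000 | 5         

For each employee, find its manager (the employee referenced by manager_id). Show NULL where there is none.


This is a self-join: employees is joined to a second copy of itself, matching each row's manager_id to another row's id. Use LEFT JOIN so rows with manager_id=NULL are kept.
  - employee 1 (Frank): manager_id=NULL -> NULL
  - employee 2 (Grace): manager_id=NULL -> NULL
  - employee 3 (Sam): manager_id=2 -> Grace
  - employee 4 (Chris): manager_id=NULL -> NULL
  - employee 5 (Mia): manager_id=NULL -> NULL
  - employee 6 (Xander): manager_id=NULL -> NULL
  - employee 7 (Victor): manager_id=5 -> Mia

SQL:
SELECT a.name AS item, b.name AS manager
FROM employees a
LEFT JOIN employees b ON a.manager_id = b.id

Result:
item   | manager
-------+--------
Frank  | NULL   
Grace  | NULL   
Sam    | Grace  
Chris  | NULL   
Mia    | NULL   
Xander | NULL   
Victor | Mia    


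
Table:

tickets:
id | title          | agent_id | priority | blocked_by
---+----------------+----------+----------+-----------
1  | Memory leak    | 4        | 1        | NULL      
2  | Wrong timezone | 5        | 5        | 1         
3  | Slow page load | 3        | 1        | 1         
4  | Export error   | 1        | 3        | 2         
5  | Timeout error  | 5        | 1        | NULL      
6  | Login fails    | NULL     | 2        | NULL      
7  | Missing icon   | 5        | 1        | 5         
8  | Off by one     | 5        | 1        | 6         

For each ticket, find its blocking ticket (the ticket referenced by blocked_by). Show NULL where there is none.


This is a self-join: tickets is joined to a second copy of itself, matching each row's blocked_by to another row's id. Use LEFT JOIN so rows with blocked_by=NULL are kept.
  - ticket 1 (Memory leak): blocked_by=NULL -> NULL
  - ticket 2 (Wrong timezone): blocked_by=1 -> Memory leak
  - ticket 3 (Slow page load): blocked_by=1 -> Memory leak
  - ticket 4 (Export error): blocked_by=2 -> Wrong timezone
  - ticket 5 (Timeout error): blocked_by=NULL -> NULL
  - ticket 6 (Login fails): blocked_by=NULL -> NULL
  - ticket 7 (Missing icon): blocked_by=5 -> Timeout error
  - ticket 8 (Off by one): blocked_by=6 -> Login fails

SQL:
SELECT a.title AS item, b.title AS blocked_by
FROM tickets a
LEFT JOIN tickets b ON a.blocked_by = b.id

Result:
item           | blocked_by    
---------------+---------------
Memory leak    | NULL          
Wrong timezone | Memory leak   
Slow page load | Memory leak   
Export error   | Wrong timezone
Timeout error  | NULL          
Login fails    | NULL          
Missing icon   | Timeout error 
Off by one     | Login fails   


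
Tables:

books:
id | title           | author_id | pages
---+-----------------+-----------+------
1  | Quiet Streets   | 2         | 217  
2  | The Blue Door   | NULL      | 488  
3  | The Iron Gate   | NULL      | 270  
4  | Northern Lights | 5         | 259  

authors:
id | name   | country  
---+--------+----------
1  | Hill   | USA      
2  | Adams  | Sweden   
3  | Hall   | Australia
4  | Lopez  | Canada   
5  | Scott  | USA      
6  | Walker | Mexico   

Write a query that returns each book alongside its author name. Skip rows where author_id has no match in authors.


INNER JOIN keeps only books rows whose author_id matches an id in authors. Walk through each book:
  - book 1 (Quiet Streets): author_id=2 -> matches Adams
  - book 2 (The Blue Door): author_id=NULL, no match -> dropped
  - book 3 (The Iron Gate): author_id=NULL, no match -> dropped
  - book 4 (Northern Lights): author_id=5 -> matches Scott
So 2 of 4 rows are dropped.

SQL:
SELECT a.title, b.name AS author
FROM books a
INNER JOIN authors b ON a.author_id = b.id

Result:
title           | author
----------------+-------
Quiet Streets   | Adams 
Northern Lights | Scott 


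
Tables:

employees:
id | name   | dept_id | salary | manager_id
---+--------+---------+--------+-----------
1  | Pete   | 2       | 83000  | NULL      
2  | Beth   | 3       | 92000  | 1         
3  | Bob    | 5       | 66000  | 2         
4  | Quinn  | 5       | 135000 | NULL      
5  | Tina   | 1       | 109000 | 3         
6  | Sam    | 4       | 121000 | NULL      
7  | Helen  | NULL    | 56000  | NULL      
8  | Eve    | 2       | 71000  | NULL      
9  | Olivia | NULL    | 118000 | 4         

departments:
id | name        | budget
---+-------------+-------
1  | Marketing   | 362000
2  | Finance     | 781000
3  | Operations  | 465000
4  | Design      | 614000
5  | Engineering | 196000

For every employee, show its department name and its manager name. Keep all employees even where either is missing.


Two LEFT JOINs from the same base table employees: one to departments via dept_id, one to employees itself via manager_id. Both are LEFT so every employee is preserved.
Match against departments:
  - employee 1 (Pete): dept_id=2 -> matches Finance
  - employee 2 (Beth): dept_id=3 -> matches Operations
  - employee 3 (Bob): dept_id=5 -> matches Engineering
  - employee 4 (Quinn): dept_id=5 -> matches Engineering
  - employee 5 (Tina): dept_id=1 -> matches Marketing
  - employee 6 (Sam): dept_id=4 -> matches Design
  - employee 7 (Helen): dept_id=NULL, no match -> kept with NULL
  - employee 8 (Eve): dept_id=2 -> matches Finance
  - employee 9 (Olivia): dept_id=NULL, no match -> kept with NULL
Match against employees (self):
  - employee 1 (Pete): manager_id=NULL -> NULL
  - employee 2 (Beth): manager_id=1 -> Pete
  - employee 3 (Bob): manager_id=2 -> Beth
  - employee 4 (Quinn): manager_id=NULL -> NULL
  - employee 5 (Tina): manager_id=3 -> Bob
  - employee 6 (Sam): manager_id=NULL -> NULL
  - employee 7 (Helen): manager_id=NULL -> NULL
  - employee 8 (Eve): manager_id=NULL -> NULL
  - employee 9 (Olivia): manager_id=4 -> Quinn

SQL:
SELECT a.name, b.name AS department, c.name AS manager
FROM employees a
LEFT JOIN departments b ON a.dept_id = b.id
LEFT JOIN employees c ON a.manager_id = c.id

Result:
name   | department  | manager
-------+-------------+--------
Pete   | Finance     | NULL   
Beth   | Operations  | Pete   
Bob    | Engineering | Beth   
Quinn  | Engineering | NULL   
Tina   | Marketing   | Bob    
Sam    | Design      | NULL   
Helen  | NULL        | NULL   
Eve    | Finance     | NULL   
Olivia | NULL        | Quinn  


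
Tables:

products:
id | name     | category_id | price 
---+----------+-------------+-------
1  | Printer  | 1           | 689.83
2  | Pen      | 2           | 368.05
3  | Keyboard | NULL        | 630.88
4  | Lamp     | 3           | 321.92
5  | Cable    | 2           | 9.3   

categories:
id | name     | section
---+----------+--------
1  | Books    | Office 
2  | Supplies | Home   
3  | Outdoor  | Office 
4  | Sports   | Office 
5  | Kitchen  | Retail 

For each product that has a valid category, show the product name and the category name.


INNER JOIN keeps only products rows whose category_id matches an id in categories. Walk through each product:
  - product 1 (Printer): category_id=1 -> matches Books
  - product 2 (Pen): category_id=2 -> matches Supplies
  - product 3 (Keyboard): category_id=NULL, no match -> dropped
  - product 4 (Lamp): category_id=3 -> matches Outdoor
  - product 5 (Cable): category_id=2 -> matches Supplies
So 1 of 5 rows is dropped.

SQL:
SELECT a.name, b.name AS category
FROM products a
INNER JOIN categories b ON a.category_id = b.id

Result:
name    | category
--------+---------
Printer | Books   
Pen     | Supplies
Lamp    | Outdoor 
Cable   | Supplies


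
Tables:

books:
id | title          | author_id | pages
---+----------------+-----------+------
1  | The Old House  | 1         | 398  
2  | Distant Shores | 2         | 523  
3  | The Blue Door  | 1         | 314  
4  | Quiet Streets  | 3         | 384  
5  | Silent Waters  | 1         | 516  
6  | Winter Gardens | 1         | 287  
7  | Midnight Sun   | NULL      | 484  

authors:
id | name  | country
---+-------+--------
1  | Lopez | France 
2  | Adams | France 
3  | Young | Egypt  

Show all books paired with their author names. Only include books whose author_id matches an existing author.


INNER JOIN keeps only books rows whose author_id matches an id in authors. Walk through each book:
  - book 1 (The Old House): author_id=1 -> matches Lopez
  - book 2 (Distant Shores): author_id=2 -> matches Adams
  - book 3 (The Blue Door): author_id=1 -> matches Lopez
  - book 4 (Quiet Streets): author_id=3 -> matches Young
  - book 5 (Silent Waters): author_id=1 -> matches Lopez
  - book 6 (Winter Gardens): author_id=1 -> matches Lopez
  - book 7 (Midnight Sun): author_id=NULL, no match -> dropped
So 1 of 7 rows is dropped.

SQL:
SELECT a.title, b.name AS author
FROM books a
INNER JOIN authors b ON a.author_id = b.id

Result:
title          | author
---------------+-------
The Old House  | Lopez 
Distant Shores | Adams 
The Blue Door  | Lopez 
Quiet Streets  | Young 
Silent Waters  | Lopez 
Winter Gardens | Lopez 


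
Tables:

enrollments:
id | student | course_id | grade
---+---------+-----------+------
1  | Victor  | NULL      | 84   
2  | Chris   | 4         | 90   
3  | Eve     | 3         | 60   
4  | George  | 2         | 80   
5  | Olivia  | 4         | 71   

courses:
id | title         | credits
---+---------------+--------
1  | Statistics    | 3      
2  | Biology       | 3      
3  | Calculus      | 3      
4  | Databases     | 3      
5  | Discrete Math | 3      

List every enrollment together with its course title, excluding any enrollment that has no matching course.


INNER JOIN keeps only enrollments rows whose course_id matches an id in courses. Walk through each enrollment:
  - enrollment 1 (Victor): course_id=NULL, no match -> dropped
  - enrollment 2 (Chris): course_id=4 -> matches Databases
  - enrollment 3 (Eve): course_id=3 -> matches Calculus
  - enrollment 4 (George): course_id=2 -> matches Biology
  - enrollment 5 (Olivia): course_id=4 -> matches Databases
So 1 of 5 rows is dropped.

SQL:
SELECT a.student, b.title AS course
FROM enrollments a
INNER JOIN courses b ON a.course_id = b.id

Result:
student | course   
--------+----------
Chris   | Databases
Eve     | Calculus 
George  | Biology  
Olivia  | Databases


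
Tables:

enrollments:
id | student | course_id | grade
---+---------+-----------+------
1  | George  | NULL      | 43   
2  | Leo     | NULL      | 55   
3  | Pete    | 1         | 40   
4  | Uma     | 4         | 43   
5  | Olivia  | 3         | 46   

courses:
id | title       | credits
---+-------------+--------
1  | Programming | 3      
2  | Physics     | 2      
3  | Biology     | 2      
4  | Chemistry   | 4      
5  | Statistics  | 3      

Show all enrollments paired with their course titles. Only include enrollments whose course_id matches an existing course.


INNER JOIN keeps only enrollments rows whose course_id matches an id in courses. Walk through each enrollment:
  - enrollment 1 (George): course_id=NULL, no match -> dropped
  - enrollment 2 (Leo): course_id=NULL, no match -> dropped
  - enrollment 3 (Pete): course_id=1 -> matches Programming
  - enrollment 4 (Uma): course_id=4 -> matches Chemistry
  - enrollment 5 (Olivia): course_id=3 -> matches Biology
So 2 of 5 rows are dropped.

SQL:
SELECT a.student, b.title AS course
FROM enrollments a
INNER JOIN courses b ON a.course_id = b.id

Result:
student | course     
--------+------------
Pete    | Programming
Uma     | Chemistry  
Olivia  | Biology    


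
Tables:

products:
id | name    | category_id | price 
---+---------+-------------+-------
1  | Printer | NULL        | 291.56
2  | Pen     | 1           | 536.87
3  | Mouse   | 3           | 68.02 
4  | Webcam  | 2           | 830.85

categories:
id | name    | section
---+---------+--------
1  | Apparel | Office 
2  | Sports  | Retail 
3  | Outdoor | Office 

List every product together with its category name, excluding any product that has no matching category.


INNER JOIN keeps only products rows whose category_id matches an id in categories. Walk through each product:
  - product 1 (Printer): category_id=NULL, no match -> dropped
  - product 2 (Pen): category_id=1 -> matches Apparel
  - product 3 (Mouse): category_id=3 -> matches Outdoor
  - product 4 (Webcam): category_id=2 -> matches Sports
So 1 of 4 rows is dropped.

SQL:
SELECT a.name, b.name AS category
FROM products a
INNER JOIN categories b ON a.category_id = b.id

Result:
name   | category
-------+---------
Pen    | Apparel 
Mouse  | Outdoor 
Webcam | Sports  


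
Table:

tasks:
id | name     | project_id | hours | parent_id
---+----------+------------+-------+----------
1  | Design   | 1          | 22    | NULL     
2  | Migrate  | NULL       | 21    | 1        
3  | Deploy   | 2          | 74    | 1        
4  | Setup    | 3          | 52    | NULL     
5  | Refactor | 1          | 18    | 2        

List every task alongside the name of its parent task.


This is a self-join: tasks is joined to a second copy of itself, matching each row's parent_id to another row's id. Use LEFT JOIN so rows with parent_id=NULL are kept.
  - task 1 (Design): parent_id=NULL -> NULL
  - task 2 (Migrate): parent_id=1 -> Design
  - task 3 (Deploy): parent_id=1 -> Design
  - task 4 (Setup): parent_id=NULL -> NULL
  - task 5 (Refactor): parent_id=2 -> Migrate

SQL:
SELECT a.name AS item, b.name AS parent
FROM tasks a
LEFT JOIN tasks b ON a.parent_id = b.id

Result:
item     | parent 
---------+--------
Design   | NULL   
Migrate  | Design 
Deploy   | Design 
Setup    | NULL   
Refactor | Migrate


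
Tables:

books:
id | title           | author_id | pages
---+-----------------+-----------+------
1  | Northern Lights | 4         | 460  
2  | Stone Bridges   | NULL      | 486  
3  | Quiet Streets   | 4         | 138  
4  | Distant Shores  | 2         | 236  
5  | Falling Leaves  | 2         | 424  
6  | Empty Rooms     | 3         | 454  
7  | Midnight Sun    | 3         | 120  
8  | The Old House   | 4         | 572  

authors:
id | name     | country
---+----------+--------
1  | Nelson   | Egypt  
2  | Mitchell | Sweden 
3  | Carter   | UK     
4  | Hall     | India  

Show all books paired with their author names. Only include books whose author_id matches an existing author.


INNER JOIN keeps only books rows whose author_id matches an id in authors. Walk through each book:
  - book 1 (Northern Lights): author_id=4 -> matches Hall
  - book 2 (Stone Bridges): author_id=NULL, no match -> dropped
  - book 3 (Quiet Streets): author_id=4 -> matches Hall
  - book 4 (Distant Shores): author_id=2 -> matches Mitchell
  - book 5 (Falling Leaves): author_id=2 -> matches Mitchell
  - book 6 (Empty Rooms): author_id=3 -> matches Carter
  - book 7 (Midnight Sun): author_id=3 -> matches Carter
  - book 8 (The Old House): author_id=4 -> matches Hall
So 1 of 8 rows is dropped.

SQL:
SELECT a.title, b.name AS author
FROM books a
INNER JOIN authors b ON a.author_id = b.id

Result:
title           | author  
----------------+---------
Northern Lights | Hall    
Quiet Streets   | Hall    
Distant Shores  | Mitchell
Falling Leaves  | Mitchell
Empty Rooms     | Carter  
Midnight Sun    | Carter  
The Old House   | Hall    


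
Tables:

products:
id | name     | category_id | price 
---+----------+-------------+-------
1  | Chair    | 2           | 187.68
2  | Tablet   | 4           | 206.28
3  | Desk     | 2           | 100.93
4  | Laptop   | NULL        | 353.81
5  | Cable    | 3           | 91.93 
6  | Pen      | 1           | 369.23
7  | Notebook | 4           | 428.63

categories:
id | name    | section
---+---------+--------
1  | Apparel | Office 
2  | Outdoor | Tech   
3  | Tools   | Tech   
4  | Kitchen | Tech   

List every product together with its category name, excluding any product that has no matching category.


INNER JOIN keeps only products rows whose category_id matches an id in categories. Walk through each product:
  - product 1 (Chair): category_id=2 -> matches Outdoor
  - product 2 (Tablet): category_id=4 -> matches Kitchen
  - product 3 (Desk): category_id=2 -> matches Outdoor
  - product 4 (Laptop): category_id=NULL, no match -> dropped
  - product 5 (Cable): category_id=3 -> matches Tools
  - product 6 (Pen): category_id=1 -> matches Apparel
  - product 7 (Notebook): category_id=4 -> matches Kitchen
So 1 of 7 rows is dropped.

SQL:
SELECT a.name, b.name AS category
FROM products a
INNER JOIN categories b ON a.category_id = b.id

Result:
name     | category
---------+---------
Chair    | Outdoor 
Tablet   | Kitchen 
Desk     | Outdoor 
Cable    | Tools   
Pen      | Apparel 
Notebook | Kitchen 


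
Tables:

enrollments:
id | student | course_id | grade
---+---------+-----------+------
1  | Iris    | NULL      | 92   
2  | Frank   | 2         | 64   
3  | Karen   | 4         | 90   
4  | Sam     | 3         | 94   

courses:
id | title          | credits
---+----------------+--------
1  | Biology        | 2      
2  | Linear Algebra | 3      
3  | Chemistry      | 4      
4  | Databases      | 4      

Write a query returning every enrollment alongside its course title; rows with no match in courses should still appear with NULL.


LEFT JOIN keeps every row from enrollments (the left table); where course_id has no match in courses, the course columns become NULL. Walk through each enrollment:
  - enrollment 1 (Iris): course_id=NULL, no match -> kept with NULL
  - enrollment 2 (Frank): course_id=2 -> matches Linear Algebra
  - enrollment 3 (Karen): course_id=4 -> matches Databases
  - enrollment 4 (Sam): course_id=3 -> matches Chemistry
All 4 rows appear; 1 has NULL course.

SQL:
SELECT a.student, b.title AS course
FROM enrollments a
LEFT JOIN courses b ON a.course_id = b.id

Result:
student | course        
--------+---------------
Iris    | NULL          
Frank   | Linear Algebra
Karen   | Databases     
Sam     | Chemistry     


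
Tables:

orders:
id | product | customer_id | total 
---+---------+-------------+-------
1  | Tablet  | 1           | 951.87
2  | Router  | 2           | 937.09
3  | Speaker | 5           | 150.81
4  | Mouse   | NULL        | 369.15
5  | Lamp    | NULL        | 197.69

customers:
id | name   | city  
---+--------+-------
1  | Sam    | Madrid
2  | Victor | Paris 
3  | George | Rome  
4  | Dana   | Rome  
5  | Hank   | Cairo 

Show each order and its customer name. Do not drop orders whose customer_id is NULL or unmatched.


LEFT JOIN keeps every row from orders (the left table); where customer_id has no match in customers, the customer columns become NULL. Walk through each order:
  - order 1 (Tablet): customer_id=1 -> matches Sam
  - order 2 (Router): customer_id=2 -> matches Victor
  - order 3 (Speaker): customer_id=5 -> matches Hank
  - order 4 (Mouse): customer_id=NULL, no match -> kept with NULL
  - order 5 (Lamp): customer_id=NULL, no match -> kept with NULL
All 5 rows appear; 2 have NULL customer.

SQL:
SELECT a.product, b.name AS customer
FROM orders a
LEFT JOIN customers b ON a.customer_id = b.id

Result:
product | customer
--------+---------
Tablet  | Sam     
Router  | Victor  
Speaker | Hank    
Mouse   | NULL    
Lamp    | NULL    


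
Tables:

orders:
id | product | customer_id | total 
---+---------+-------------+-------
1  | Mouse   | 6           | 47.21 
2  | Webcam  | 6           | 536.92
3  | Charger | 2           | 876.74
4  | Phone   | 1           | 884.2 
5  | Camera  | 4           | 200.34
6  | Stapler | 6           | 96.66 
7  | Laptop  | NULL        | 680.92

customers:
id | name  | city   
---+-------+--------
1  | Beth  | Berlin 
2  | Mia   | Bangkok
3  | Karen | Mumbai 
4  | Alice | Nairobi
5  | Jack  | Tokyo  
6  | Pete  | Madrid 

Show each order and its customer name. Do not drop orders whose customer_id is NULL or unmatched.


LEFT JOIN keeps every row from orders (the left table); where customer_id has no match in customers, the customer columns become NULL. Walk through each order:
  - order 1 (Mouse): customer_id=6 -> matches Pete
  - order 2 (Webcam): customer_id=6 -> matches Pete
  - order 3 (Charger): customer_id=2 -> matches Mia
  - order 4 (Phone): customer_id=1 -> matches Beth
  - order 5 (Camera): customer_id=4 -> matches Alice
  - order 6 (Stapler): customer_id=6 -> matches Pete
  - order 7 (Laptop): customer_id=NULL, no match -> kept with NULL
All 7 rows appear; 1 has NULL customer.

SQL:
SELECT a.product, b.name AS customer
FROM orders a
LEFT JOIN customers b ON a.customer_id = b.id

Result:
product | customer
--------+---------
Mouse   | Pete    
Webcam  | Pete    
Charger | Mia     
Phone   | Beth    
Camera  | Alice   
Stapler | Pete    
Laptop  | NULL    


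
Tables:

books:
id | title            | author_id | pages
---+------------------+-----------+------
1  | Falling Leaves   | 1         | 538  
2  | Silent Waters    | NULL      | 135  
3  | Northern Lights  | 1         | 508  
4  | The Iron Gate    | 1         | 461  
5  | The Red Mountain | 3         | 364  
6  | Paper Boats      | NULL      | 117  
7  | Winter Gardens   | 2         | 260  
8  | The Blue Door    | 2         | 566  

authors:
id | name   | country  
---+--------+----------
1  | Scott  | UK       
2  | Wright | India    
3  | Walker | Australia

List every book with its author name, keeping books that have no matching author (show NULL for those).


LEFT JOIN keeps every row from books (the left table); where author_id has no match in authors, the author columns become NULL. Walk through each book:
  - book 1 (Falling Leaves): author_id=1 -> matches Scott
  - book 2 (Silent Waters): author_id=NULL, no match -> kept with NULL
  - book 3 (Northern Lights): author_id=1 -> matches Scott
  - book 4 (The Iron Gate): author_id=1 -> matches Scott
  - book 5 (The Red Mountain): author_id=3 -> matches Walker
  - book 6 (Paper Boats): author_id=NULL, no match -> kept with NULL
  - book 7 (Winter Gardens): author_id=2 -> matches Wright
  - book 8 (The Blue Door): author_id=2 -> matches Wright
All 8 rows appear; 2 have NULL author.

SQL:
SELECT a.title, b.name AS author
FROM books a
LEFT JOIN authors b ON a.author_id = b.id

Result:
title            | author
-----------------+-------
Falling Leaves   | Scott 
Silent Waters    | NULL  
Northern Lights  | Scott 
The Iron Gate    | Scott 
The Red Mountain | Walker
Paper Boats      | NULL  
Winter Gardens   | Wright
The Blue Door    | Wright


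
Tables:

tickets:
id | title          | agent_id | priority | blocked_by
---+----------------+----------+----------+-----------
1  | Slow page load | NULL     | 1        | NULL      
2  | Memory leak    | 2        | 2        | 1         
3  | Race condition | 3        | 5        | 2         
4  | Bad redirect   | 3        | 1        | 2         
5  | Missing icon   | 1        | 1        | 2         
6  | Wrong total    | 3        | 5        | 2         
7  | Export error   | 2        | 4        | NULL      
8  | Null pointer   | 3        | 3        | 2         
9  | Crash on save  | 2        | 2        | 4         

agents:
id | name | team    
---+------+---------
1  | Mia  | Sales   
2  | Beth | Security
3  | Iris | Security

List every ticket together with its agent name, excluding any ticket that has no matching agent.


INNER JOIN keeps only tickets rows whose agent_id matches an id in agents. Walk through each ticket:
  - ticket 1 (Slow page load): agent_id=NULL, no match -> dropped
  - ticket 2 (Memory leak): agent_id=2 -> matches Beth
  - ticket 3 (Race condition): agent_id=3 -> matches Iris
  - ticket 4 (Bad redirect): agent_id=3 -> matches Iris
  - ticket 5 (Missing icon): agent_id=1 -> matches Mia
  - ticket 6 (Wrong total): agent_id=3 -> matches Iris
  - ticket 7 (Export error): agent_id=2 -> matches Beth
  - ticket 8 (Null pointer): agent_id=3 -> matches Iris
  - ticket 9 (Crash on save): agent_id=2 -> matches Beth
So 1 of 9 rows is dropped.

SQL:
SELECT a.title, b.name AS agent
FROM tickets a
INNER JOIN agents b ON a.agent_id = b.id

Result:
title          | agent
---------------+------
Memory leak    | Beth 
Race condition | Iris 
Bad redirect   | Iris 
Missing icon   | Mia  
Wrong total    | Iris 
Export error   | Beth 
Null pointer   | Iris 
Crash on save  | Beth 


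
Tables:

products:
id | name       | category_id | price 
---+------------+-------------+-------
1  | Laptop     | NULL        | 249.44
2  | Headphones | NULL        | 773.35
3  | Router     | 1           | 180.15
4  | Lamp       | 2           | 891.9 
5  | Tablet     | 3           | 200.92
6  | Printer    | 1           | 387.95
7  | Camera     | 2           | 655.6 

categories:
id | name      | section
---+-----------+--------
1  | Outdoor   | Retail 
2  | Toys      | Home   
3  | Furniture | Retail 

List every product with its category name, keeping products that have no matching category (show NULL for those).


LEFT JOIN keeps every row from products (the left table); where category_id has no match in categories, the category columns become NULL. Walk through each product:
  - product 1 (Laptop): category_id=NULL, no match -> kept with NULL
  - product 2 (Headphones): category_id=NULL, no match -> kept with NULL
  - product 3 (Router): category_id=1 -> matches Outdoor
  - product 4 (Lamp): category_id=2 -> matches Toys
  - product 5 (Tablet): category_id=3 -> matches Furniture
  - product 6 (Printer): category_id=1 -> matches Outdoor
  - product 7 (Camera): category_id=2 -> matches Toys
All 7 rows appear; 2 have NULL category.

SQL:
SELECT a.name, b.name AS category
FROM products a
LEFT JOIN categories b ON a.category_id = b.id

Result:
name       | category 
-----------+----------
Laptop     | NULL     
Headphones | NULL     
Router     | Outdoor  
Lamp       | Toys     
Tablet     | Furniture
Printer    | Outdoor  
Camera     | Toys     


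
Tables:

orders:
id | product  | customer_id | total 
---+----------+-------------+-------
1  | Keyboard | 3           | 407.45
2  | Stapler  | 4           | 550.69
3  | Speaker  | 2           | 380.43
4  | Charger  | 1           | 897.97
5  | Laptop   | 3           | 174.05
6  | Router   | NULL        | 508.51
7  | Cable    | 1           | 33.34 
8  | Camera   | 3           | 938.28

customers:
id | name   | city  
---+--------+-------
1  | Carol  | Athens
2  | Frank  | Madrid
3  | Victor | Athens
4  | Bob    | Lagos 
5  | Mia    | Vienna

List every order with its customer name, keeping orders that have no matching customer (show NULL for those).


LEFT JOIN keeps every row from orders (the left table); where customer_id has no match in customers, the customer columns become NULL. Walk through each order:
  - order 1 (Keyboard): customer_id=3 -> matches Victor
  - order 2 (Stapler): customer_id=4 -> matches Bob
  - order 3 (Speaker): customer_id=2 -> matches Frank
  - order 4 (Charger): customer_id=1 -> matches Carol
  - order 5 (Laptop): customer_id=3 -> matches Victor
  - order 6 (Router): customer_id=NULL, no match -> kept with NULL
  - order 7 (Cable): customer_id=1 -> matches Carol
  - order 8 (Camera): customer_id=3 -> matches Victor
All 8 rows appear; 1 has NULL customer.

SQL:
SELECT a.product, b.name AS customer
FROM orders a
LEFT JOIN customers b ON a.customer_id = b.id

Result:
product  | customer
---------+---------
Keyboard | Victor  
Stapler  | Bob     
Speaker  | Frank   
Charger  | Carol   
Laptop   | Victor  
Router   | NULL    
Cable    | Carol   
Camera   | Victor  


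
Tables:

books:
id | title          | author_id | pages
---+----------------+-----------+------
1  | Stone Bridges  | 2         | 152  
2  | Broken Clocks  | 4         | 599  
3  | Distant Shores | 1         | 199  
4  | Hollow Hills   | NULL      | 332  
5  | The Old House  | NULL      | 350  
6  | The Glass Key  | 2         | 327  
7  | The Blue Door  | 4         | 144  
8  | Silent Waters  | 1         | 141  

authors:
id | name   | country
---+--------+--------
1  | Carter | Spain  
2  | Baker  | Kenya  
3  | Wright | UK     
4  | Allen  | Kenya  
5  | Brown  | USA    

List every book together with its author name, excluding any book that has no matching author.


INNER JOIN keeps only books rows whose author_id matches an id in authors. Walk through each book:
  - book 1 (Stone Bridges): author_id=2 -> matches Baker
  - book 2 (Broken Clocks): author_id=4 -> matches Allen
  - book 3 (Distant Shores): author_id=1 -> matches Carter
  - book 4 (Hollow Hills): author_id=NULL, no match -> dropped
  - book 5 (The Old House): author_id=NULL, no match -> dropped
  - book 6 (The Glass Key): author_id=2 -> matches Baker
  - book 7 (The Blue Door): author_id=4 -> matches Allen
  - book 8 (Silent Waters): author_id=1 -> matches Carter
So 2 of 8 rows are dropped.

SQL:
SELECT a.title, b.name AS author
FROM books a
INNER JOIN authors b ON a.author_id = b.id

Result:
title          | author
---------------+-------
Stone Bridges  | Baker 
Broken Clocks  | Allen 
Distant Shores | Carter
The Glass Key  | Baker 
The Blue Door  | Allen 
Silent Waters  | Carter


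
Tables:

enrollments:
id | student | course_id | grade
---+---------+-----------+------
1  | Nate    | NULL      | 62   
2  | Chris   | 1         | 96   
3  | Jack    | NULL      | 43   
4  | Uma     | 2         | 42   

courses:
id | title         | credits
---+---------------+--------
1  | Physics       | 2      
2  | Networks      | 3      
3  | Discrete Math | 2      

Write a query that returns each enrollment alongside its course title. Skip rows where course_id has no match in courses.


INNER JOIN keeps only enrollments rows whose course_id matches an id in courses. Walk through each enrollment:
  - enrollment 1 (Nate): course_id=NULL, no match -> dropped
  - enrollment 2 (Chris): course_id=1 -> matches Physics
  - enrollment 3 (Jack): course_id=NULL, no match -> dropped
  - enrollment 4 (Uma): course_id=2 -> matches Networks
So 2 of 4 rows are dropped.

SQL:
SELECT a.student, b.title AS course
FROM enrollments a
INNER JOIN courses b ON a.course_id = b.id

Result:
student | course  
--------+---------
Chris   | Physics 
Uma     | Networks


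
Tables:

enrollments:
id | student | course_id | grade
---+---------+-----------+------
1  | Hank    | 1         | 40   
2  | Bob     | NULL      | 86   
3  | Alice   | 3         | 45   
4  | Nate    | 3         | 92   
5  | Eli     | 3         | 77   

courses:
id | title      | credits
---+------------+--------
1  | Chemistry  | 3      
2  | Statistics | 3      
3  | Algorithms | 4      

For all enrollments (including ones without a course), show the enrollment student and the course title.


LEFT JOIN keeps every row from enrollments (the left table); where course_id has no match in courses, the course columns become NULL. Walk through each enrollment:
  - enrollment 1 (Hank): course_id=1 -> matches Chemistry
  - enrollment 2 (Bob): course_id=NULL, no match -> kept with NULL
  - enrollment 3 (Alice): course_id=3 -> matches Algorithms
  - enrollment 4 (Nate): course_id=3 -> matches Algorithms
  - enrollment 5 (Eli): course_id=3 -> matches Algorithms
All 5 rows appear; 1 has NULL course.

SQL:
SELECT a.student, b.title AS course
FROM enrollments a
LEFT JOIN courses b ON a.course_id = b.id

Result:
student | course    
--------+-----------
Hank    | Chemistry 
Bob     | NULL      
Alice   | Algorithms
Nate    | Algorithms
Eli     | Algorithms


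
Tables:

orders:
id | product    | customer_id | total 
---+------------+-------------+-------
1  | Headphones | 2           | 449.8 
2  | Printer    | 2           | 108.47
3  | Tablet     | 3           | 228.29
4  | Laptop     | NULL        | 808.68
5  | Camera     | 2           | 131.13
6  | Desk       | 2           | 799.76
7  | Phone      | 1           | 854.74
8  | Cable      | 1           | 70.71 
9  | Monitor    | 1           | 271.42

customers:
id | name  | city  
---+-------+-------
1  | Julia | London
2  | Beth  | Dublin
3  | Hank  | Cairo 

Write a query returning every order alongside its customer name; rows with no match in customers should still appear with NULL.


LEFT JOIN keeps every row from orders (the left table); where customer_id has no match in customers, the customer columns become NULL. Walk through each order:
  - order 1 (Headphones): customer_id=2 -> matches Beth
  - order 2 (Printer): customer_id=2 -> matches Beth
  - order 3 (Tablet): customer_id=3 -> matches Hank
  - order 4 (Laptop): customer_id=NULL, no match -> kept with NULL
  - order 5 (Camera): customer_id=2 -> matches Beth
  - order 6 (Desk): customer_id=2 -> matches Beth
  - order 7 (Phone): customer_id=1 -> matches Julia
  - order 8 (Cable): customer_id=1 -> matches Julia
  - order 9 (Monitor): customer_id=1 -> matches Julia
All 9 rows appear; 1 has NULL customer.

SQL:
SELECT a.product, b.name AS customer
FROM orders a
LEFT JOIN customers b ON a.customer_id = b.id

Result:
product    | customer
-----------+---------
Headphones | Beth    
Printer    | Beth    
Tablet     | Hank    
Laptop     | NULL    
Camera     | Beth    
Desk       | Beth    
Phone      | Julia   
Cable      | Julia   
Monitor    | Julia   


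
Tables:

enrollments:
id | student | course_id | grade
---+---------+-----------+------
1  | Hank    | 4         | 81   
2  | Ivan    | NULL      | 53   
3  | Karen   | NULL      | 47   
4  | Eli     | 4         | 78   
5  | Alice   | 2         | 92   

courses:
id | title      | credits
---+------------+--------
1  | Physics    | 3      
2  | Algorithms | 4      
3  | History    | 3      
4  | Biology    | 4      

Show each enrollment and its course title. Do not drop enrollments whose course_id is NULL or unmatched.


LEFT JOIN keeps every row from enrollments (the left table); where course_id has no match in courses, the course columns become NULL. Walk through each enrollment:
  - enrollment 1 (Hank): course_id=4 -> matches Biology
  - enrollment 2 (Ivan): course_id=NULL, no match -> kept with NULL
  - enrollment 3 (Karen): course_id=NULL, no match -> kept with NULL
  - enrollment 4 (Eli): course_id=4 -> matches Biology
  - enrollment 5 (Alice): course_id=2 -> matches Algorithms
All 5 rows appear; 2 have NULL course.

SQL:
SELECT a.student, b.title AS course
FROM enrollments a
LEFT JOIN courses b ON a.course_id = b.id

Result:
student | course    
--------+-----------
Hank    | Biology   
Ivan    | NULL      
Karen   | NULL      
Eli     | Biology   
Alice   | Algorithms
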